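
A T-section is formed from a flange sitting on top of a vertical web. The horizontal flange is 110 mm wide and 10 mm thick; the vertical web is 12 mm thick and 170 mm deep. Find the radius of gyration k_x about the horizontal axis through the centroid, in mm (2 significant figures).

Break the section into simple shapes (no overlaps), measuring from the bottom-left corner of the bounding box.
Flange: 110 × 10, A = 1 100 mm², y = 175 mm, Ī = 9 167 mm⁴.
Web: 12 × 170, A = 2 040 mm², y = 85 mm, Ī = 4 913 000 mm⁴.
Centroid: ȳ = ΣA·y / ΣA = 116.5 mm.
Transfer each piece to the horizontal axis through the centroid using Ī + A·d² with d = y − 116.5:
  flange: d = 58.47 mm → contributes +3 769 954 mm⁴
  web: d = -31.53 mm → contributes +6 940 875 mm⁴
Total I = 10 710 829 mm⁴.
Radius of gyration: k = √(I/A) = √(10 710 829 / 3 140) = 58.4 mm.

k_x ≈ 58 mm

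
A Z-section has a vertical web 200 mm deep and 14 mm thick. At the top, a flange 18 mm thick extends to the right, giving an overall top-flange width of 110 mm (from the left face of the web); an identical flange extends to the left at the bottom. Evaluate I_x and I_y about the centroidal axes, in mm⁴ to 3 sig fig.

Decompose the section into non-overlapping parts with the origin at the bottom-left of its bounding rectangle.
Web: 14 × 200, A = 2 800 mm², y = 100 mm, Ī = 9 333 333 mm⁴.
Top flange (beyond web): 96 × 18, A = 1 728 mm², y = 191 mm, Ī = 46 656 mm⁴.
Bottom flange (beyond web): 96 × 18, A = 1 728 mm², y = 9 mm, Ī = 46 656 mm⁴.
Centroid: ȳ = ΣA·y / ΣA = 100 mm.
Transfer each piece to the centroidal x-axis using Ī + A·d² with d = y − 100:
  web: d = 0 mm → contributes +9 333 333 mm⁴
  top flange (beyond web): d = 91 mm → contributes +14 356 224 mm⁴
  bottom flange (beyond web): d = -91 mm → contributes +14 356 224 mm⁴
Total I = 38 045 781 mm⁴.
For the y-axis: x̄ = 103 mm.
Repeating about the centroidal y-axis gives I_y = 13 154 341 mm⁴.

I_x ≈ 3.80 × 10⁷ mm⁴, I_y ≈ 1.32 × 10⁷ mm⁴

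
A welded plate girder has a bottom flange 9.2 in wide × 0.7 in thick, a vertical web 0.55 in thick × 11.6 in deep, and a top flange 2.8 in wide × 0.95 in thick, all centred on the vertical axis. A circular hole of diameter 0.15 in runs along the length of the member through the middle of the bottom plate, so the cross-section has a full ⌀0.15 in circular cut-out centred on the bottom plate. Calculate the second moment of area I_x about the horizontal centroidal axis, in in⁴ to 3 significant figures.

I_x ≈ 386 in⁴

Decompose the section into non-overlapping parts with the origin at the bottom-left of its bounding rectangle.
Bottom plate: 9.2 × 0.7, A = 6.44 in², y = 0.35 in, Ī = 0.26297 in⁴.
Web plate: 0.55 × 11.6, A = 6.38 in², y = 6.5 in, Ī = 71.541 in⁴.
Top plate: 2.8 × 0.95, A = 2.66 in², y = 12.775 in, Ī = 0.20005 in⁴.
Hole (subtracted): ⌀0.15, A = 0.017671 in², y = 0.35 in, Ī = 0.00002485 in⁴.
Centroid: ȳ = ΣA·y / ΣA = 5.0251 in.
Transfer each piece to the horizontal centroidal axis using Ī + A·d² with d = y − 5.0251:
  bottom plate: d = -4.6751 in → contributes +141.02 in⁴
  web plate: d = 1.4749 in → contributes +85.42 in⁴
  top plate: d = 7.7499 in → contributes +159.96 in⁴
  hole: d = -4.6751 in → contributes −0.38626 in⁴
Total I = 386.01 in⁴.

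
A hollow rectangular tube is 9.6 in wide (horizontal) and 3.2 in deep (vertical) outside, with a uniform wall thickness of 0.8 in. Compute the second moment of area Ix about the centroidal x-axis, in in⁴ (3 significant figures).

Ix ≈ 23.5 in⁴

Treat the section as a set of non-overlapping primitives; coordinates are from the bounding-box lower-left.
Outer rectangle: 9.6 × 3.2, A = 30.72 in², y = 1.6 in, Ī = 26.214 in⁴.
Inner void (subtracted): 8 × 1.6, A = 12.8 in², y = 1.6 in, Ī = 2.7307 in⁴.
By symmetry the centroid is at mid-height, ȳ = 1.6 in.
All pieces are centred on the centroidal x-axis, so I = ΣĪ (holes subtracted) = 23.484 in⁴.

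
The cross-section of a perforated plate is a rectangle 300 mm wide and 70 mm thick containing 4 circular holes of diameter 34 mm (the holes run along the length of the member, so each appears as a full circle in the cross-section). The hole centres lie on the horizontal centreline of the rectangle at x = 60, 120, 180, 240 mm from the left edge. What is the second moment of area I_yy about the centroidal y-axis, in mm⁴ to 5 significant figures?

I_yy ≈ 1.4090 × 10⁸ mm⁴

Decompose the section into non-overlapping parts with the origin at the bottom-left of its bounding rectangle.
Plate: 300 × 70, A = 21 000 mm², x = 150 mm, Ī = 157 500 000 mm⁴.
Hole 1 (subtracted): ⌀34, A = 907.9203 mm², x = 60 mm, Ī = 65597.24 mm⁴.
Hole 2 (subtracted): ⌀34, A = 907.9203 mm², x = 120 mm, Ī = 65597.24 mm⁴.
Hole 3 (subtracted): ⌀34, A = 907.9203 mm², x = 180 mm, Ī = 65597.24 mm⁴.
Hole 4 (subtracted): ⌀34, A = 907.9203 mm², x = 240 mm, Ī = 65597.24 mm⁴.
By symmetry the centroid is at mid-width, x̄ = 150 mm.
Transfer each piece to the centroidal y-axis using Ī + A·d² with d = x − 150:
  plate: d = 0 mm → contributes +157 500 000 mm⁴
  hole 1: d = -90 mm → contributes −7 419 751 mm⁴
  hole 2: d = -30 mm → contributes −882725.5 mm⁴
  hole 3: d = 30 mm → contributes −882725.5 mm⁴
  hole 4: d = 90 mm → contributes −7 419 751 mm⁴
Total I = 140 895 046 mm⁴.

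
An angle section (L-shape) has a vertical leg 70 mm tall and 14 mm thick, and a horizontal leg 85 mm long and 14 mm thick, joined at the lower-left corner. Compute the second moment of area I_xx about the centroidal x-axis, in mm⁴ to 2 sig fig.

I_xx ≈ 8.0 × 10⁵ mm⁴

Split into non-overlapping primitives; take the origin at the lower-left of the bounding box.
Vertical leg: 14 × 70, A = 980 mm², y = 35 mm, Ī = 400 167 mm⁴.
Horizontal leg (remainder): 71 × 14, A = 994 mm², y = 7 mm, Ī = 16 235 mm⁴.
Centroid: ȳ = ΣA·y / ΣA = 20.9 mm.
Transfer each piece to the centroidal x-axis using Ī + A·d² with d = y − 20.9:
  vertical leg: d = 14.1 mm → contributes +594 981 mm⁴
  horizontal leg (remainder): d = -13.9 mm → contributes +208 306 mm⁴
Total I = 803 287 mm⁴.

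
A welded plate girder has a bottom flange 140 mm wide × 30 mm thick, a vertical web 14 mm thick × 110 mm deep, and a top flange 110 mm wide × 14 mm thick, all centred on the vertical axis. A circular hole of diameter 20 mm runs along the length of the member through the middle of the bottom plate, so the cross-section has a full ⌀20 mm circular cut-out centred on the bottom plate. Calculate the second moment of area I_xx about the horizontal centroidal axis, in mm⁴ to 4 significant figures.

Treat the section as a set of non-overlapping primitives; coordinates are from the bounding-box lower-left.
Bottom plate: 140 × 30, A = 4 200 mm², y = 15 mm, Ī = 315 000 mm⁴.
Web plate: 14 × 110, A = 1 540 mm², y = 85 mm, Ī = 1 552 833 mm⁴.
Top plate: 110 × 14, A = 1 540 mm², y = 147 mm, Ī = 25153.3 mm⁴.
Hole (subtracted): ⌀20, A = 314.159 mm², y = 15 mm, Ī = 7853.98 mm⁴.
Centroid: ȳ = ΣA·y / ΣA = 59.6579 mm.
Transfer each piece to the horizontal centroidal axis using Ī + A·d² with d = y − 59.6579:
  bottom plate: d = -44.6579 mm → contributes +8 691 187 mm⁴
  web plate: d = 25.3421 mm → contributes +2 541 853 mm⁴
  top plate: d = 87.3421 mm → contributes +11 773 256 mm⁴
  hole: d = -44.6579 mm → contributes −634 391 mm⁴
Total I = 22 371 905 mm⁴.

I_xx ≈ 2.237 × 10⁷ mm⁴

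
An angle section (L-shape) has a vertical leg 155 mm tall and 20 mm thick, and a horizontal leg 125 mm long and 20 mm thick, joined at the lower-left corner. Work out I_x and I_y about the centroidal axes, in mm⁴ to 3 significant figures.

Split into non-overlapping primitives; take the origin at the lower-left of the bounding box.
Vertical leg: 20 × 155, A = 3 100 mm², y = 77.5 mm, Ī = 6 206 458 mm⁴.
Horizontal leg (remainder): 105 × 20, A = 2 100 mm², y = 10 mm, Ī = 70 000 mm⁴.
Centroid: ȳ = ΣA·y / ΣA = 50.24 mm.
Transfer each piece to the centroidal x-axis using Ī + A·d² with d = y − 50.24:
  vertical leg: d = 27.26 mm → contributes +8 510 027 mm⁴
  horizontal leg (remainder): d = -40.24 mm → contributes +3 470 506 mm⁴
Total I = 11 980 533 mm⁴.
For the y-axis: x̄ = 35.24 mm.
Repeating about the centroidal y-axis gives I_y = 6 923 033 mm⁴.

I_x ≈ 1.20 × 10⁷ mm⁴, I_y ≈ 6.92 × 10⁶ mm⁴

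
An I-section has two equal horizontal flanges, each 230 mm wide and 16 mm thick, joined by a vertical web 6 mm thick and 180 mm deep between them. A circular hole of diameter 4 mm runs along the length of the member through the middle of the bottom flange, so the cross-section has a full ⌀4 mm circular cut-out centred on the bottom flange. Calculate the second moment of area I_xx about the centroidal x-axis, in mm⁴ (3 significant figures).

I_xx ≈ 7.36 × 10⁷ mm⁴

Break the section into simple shapes (no overlaps), measuring from the bottom-left corner of the bounding box.
Bottom flange: 230 × 16, A = 3 680 mm², y = 8 mm, Ī = 78 507 mm⁴.
Web: 6 × 180, A = 1 080 mm², y = 106 mm, Ī = 2 916 000 mm⁴.
Top flange: 230 × 16, A = 3 680 mm², y = 204 mm, Ī = 78 507 mm⁴.
Hole (subtracted): ⌀4, A = 12.566 mm², y = 8 mm, Ī = 12.566 mm⁴.
Centroid: ȳ = ΣA·y / ΣA = 106.15 mm.
Transfer each piece to the centroidal x-axis using Ī + A·d² with d = y − 106.15:
  bottom flange: d = -98.146 mm → contributes +35 526 706 mm⁴
  web: d = -0.14613 mm → contributes +2 916 023 mm⁴
  top flange: d = 97.854 mm → contributes +35 315 904 mm⁴
  hole: d = -98.146 mm → contributes −121 060 mm⁴
Total I = 73 637 573 mm⁴.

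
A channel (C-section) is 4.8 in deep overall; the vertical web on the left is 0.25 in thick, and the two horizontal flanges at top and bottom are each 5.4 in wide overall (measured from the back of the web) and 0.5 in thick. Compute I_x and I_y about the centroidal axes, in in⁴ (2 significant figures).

Treat the section as a set of non-overlapping primitives; coordinates are from the bounding-box lower-left.
Web: 0.25 × 4.8, A = 1.2 in², y = 2.4 in, Ī = 2.304 in⁴.
Top flange (beyond web): 5.15 × 0.5, A = 2.575 in², y = 4.55 in, Ī = 0.05365 in⁴.
Bottom flange (beyond web): 5.15 × 0.5, A = 2.575 in², y = 0.25 in, Ī = 0.05365 in⁴.
By symmetry the centroid is at mid-height, ȳ = 2.4 in.
Transfer each piece to the centroidal x-axis using Ī + A·d² with d = y − 2.4:
  web: d = 0 in → contributes +2.304 in⁴
  top flange (beyond web): d = 2.15 in → contributes +11.96 in⁴
  bottom flange (beyond web): d = -2.15 in → contributes +11.96 in⁴
Total I = 26.22 in⁴.
For the y-axis: x̄ = 2.315 in.
Repeating about the centroidal y-axis gives I_y = 18.48 in⁴.

I_x ≈ 26 in⁴, I_y ≈ 18 in⁴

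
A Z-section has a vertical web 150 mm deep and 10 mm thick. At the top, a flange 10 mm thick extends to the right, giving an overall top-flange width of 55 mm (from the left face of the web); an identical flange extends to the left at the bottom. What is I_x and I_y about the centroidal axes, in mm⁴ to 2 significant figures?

Break the section into simple shapes (no overlaps), measuring from the bottom-left corner of the bounding box.
Web: 10 × 150, A = 1 500 mm², y = 75 mm, Ī = 2 812 500 mm⁴.
Top flange (beyond web): 45 × 10, A = 450 mm², y = 145 mm, Ī = 3 750 mm⁴.
Bottom flange (beyond web): 45 × 10, A = 450 mm², y = 5 mm, Ī = 3 750 mm⁴.
Centroid: ȳ = ΣA·y / ΣA = 75 mm.
Transfer each piece to the centroidal x-axis using Ī + A·d² with d = y − 75:
  web: d = 0 mm → contributes +2 812 500 mm⁴
  top flange (beyond web): d = 70 mm → contributes +2 208 750 mm⁴
  bottom flange (beyond web): d = -70 mm → contributes +2 208 750 mm⁴
Total I = 7 230 000 mm⁴.
For the y-axis: x̄ = 50 mm.
Repeating about the centroidal y-axis gives I_y = 845 000 mm⁴.

I_x ≈ 7.2 × 10⁶ mm⁴, I_y ≈ 8.5 × 10⁵ mm⁴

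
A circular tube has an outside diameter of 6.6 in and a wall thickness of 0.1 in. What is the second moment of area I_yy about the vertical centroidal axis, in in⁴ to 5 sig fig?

I_yy ≈ 10.787 in⁴

Treat the section as a set of non-overlapping primitives; coordinates are from the bounding-box lower-left.
Outer circle: ⌀6.6, A = 34.21194 in², x = 3.3 in, Ī = 93.14202 in⁴.
Bore (subtracted): ⌀6.4, A = 32.16991 in², x = 3.3 in, Ī = 82.35497 in⁴.
By symmetry the centroid is at mid-width, x̄ = 3.3 in.
All pieces are centred on the vertical centroidal axis, so I = ΣĪ (holes subtracted) = 10.78705 in⁴.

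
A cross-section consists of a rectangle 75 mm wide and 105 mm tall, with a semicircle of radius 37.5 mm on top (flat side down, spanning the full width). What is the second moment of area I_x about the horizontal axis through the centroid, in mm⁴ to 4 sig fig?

Split into non-overlapping primitives; take the origin at the lower-left of the bounding box.
Rectangular body: 75 × 105, A = 7 875 mm², y = 52.5 mm, Ī = 7 235 156 mm⁴.
Semicircular cap: semicircle r = 37.5, A = 2208.93 mm², y = 120.915 mm, Ī = 217 049 mm⁴.
Centroid: ȳ = ΣA·y / ΣA = 67.4867 mm.
Transfer each piece to the horizontal axis through the centroid using Ī + A·d² with d = y − 67.4867:
  rectangular body: d = -14.9867 mm → contributes +9 003 898 mm⁴
  semicircular cap: d = 53.4288 mm → contributes +6 522 739 mm⁴
Total I = 15 526 637 mm⁴.

I_x ≈ 1.553 × 10⁷ mm⁴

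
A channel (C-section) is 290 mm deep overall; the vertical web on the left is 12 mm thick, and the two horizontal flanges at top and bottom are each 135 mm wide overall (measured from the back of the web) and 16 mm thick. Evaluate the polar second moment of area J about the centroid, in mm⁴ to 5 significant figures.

J ≈ 1.1177 × 10⁸ mm⁴

Break the section into simple shapes (no overlaps), measuring from the bottom-left corner of the bounding box.
Web: 12 × 290, A = 3 480 mm², y = 145 mm, Ī = 24 389 000 mm⁴.
Top flange (beyond web): 123 × 16, A = 1 968 mm², y = 282 mm, Ī = 41 984 mm⁴.
Bottom flange (beyond web): 123 × 16, A = 1 968 mm², y = 8 mm, Ī = 41 984 mm⁴.
By symmetry the centroid is at mid-height, ȳ = 145 mm.
Transfer each piece to the centroidal x-axis using Ī + A·d² with d = y − 145:
  web: d = 0 mm → contributes +24 389 000 mm⁴
  top flange (beyond web): d = 137 mm → contributes +36 979 376 mm⁴
  bottom flange (beyond web): d = -137 mm → contributes +36 979 376 mm⁴
Total I = 98 347 752 mm⁴.
For the y-axis: x̄ = 41.82524 mm.
Repeating about the centroidal y-axis gives I_y = 13 419 422 mm⁴.
Polar second moment: J = I_x + I_y = 111 767 174 mm⁴.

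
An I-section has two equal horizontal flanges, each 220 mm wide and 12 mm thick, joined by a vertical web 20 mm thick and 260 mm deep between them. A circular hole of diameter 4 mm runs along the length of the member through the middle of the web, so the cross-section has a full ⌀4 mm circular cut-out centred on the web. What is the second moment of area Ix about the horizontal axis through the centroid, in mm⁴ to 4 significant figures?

Split into non-overlapping primitives; take the origin at the lower-left of the bounding box.
Bottom flange: 220 × 12, A = 2 640 mm², y = 6 mm, Ī = 31 680 mm⁴.
Web: 20 × 260, A = 5 200 mm², y = 142 mm, Ī = 29 293 333 mm⁴.
Top flange: 220 × 12, A = 2 640 mm², y = 278 mm, Ī = 31 680 mm⁴.
Hole (subtracted): ⌀4, A = 12.5664 mm², y = 142 mm, Ī = 12.5664 mm⁴.
By symmetry the centroid is at mid-height, ȳ = 142 mm.
Transfer each piece to the horizontal axis through the centroid using Ī + A·d² with d = y − 142:
  bottom flange: d = -136 mm → contributes +48 861 120 mm⁴
  web: d = 0 mm → contributes +29 293 333 mm⁴
  top flange: d = 136 mm → contributes +48 861 120 mm⁴
  hole: d = 0 mm → contributes −12.5664 mm⁴
Total I = 127 015 561 mm⁴.

Ix ≈ 1.270 × 10⁸ mm⁴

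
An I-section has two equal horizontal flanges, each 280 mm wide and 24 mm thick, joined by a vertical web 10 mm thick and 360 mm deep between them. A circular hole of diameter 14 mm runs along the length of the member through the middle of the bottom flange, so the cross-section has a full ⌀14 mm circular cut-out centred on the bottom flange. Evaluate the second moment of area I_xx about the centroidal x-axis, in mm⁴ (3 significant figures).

I_xx ≈ 5.29 × 10⁸ mm⁴

Break the section into simple shapes (no overlaps), measuring from the bottom-left corner of the bounding box.
Bottom flange: 280 × 24, A = 6 720 mm², y = 12 mm, Ī = 322 560 mm⁴.
Web: 10 × 360, A = 3 600 mm², y = 204 mm, Ī = 38 880 000 mm⁴.
Top flange: 280 × 24, A = 6 720 mm², y = 396 mm, Ī = 322 560 mm⁴.
Hole (subtracted): ⌀14, A = 153.94 mm², y = 12 mm, Ī = 1885.7 mm⁴.
Centroid: ȳ = ΣA·y / ΣA = 205.75 mm.
Transfer each piece to the centroidal x-axis using Ī + A·d² with d = y − 205.75:
  bottom flange: d = -193.75 mm → contributes +252 585 907 mm⁴
  web: d = -1.7503 mm → contributes +38 891 029 mm⁴
  top flange: d = 190.25 mm → contributes +243 552 548 mm⁴
  hole: d = -193.75 mm → contributes −5 780 595 mm⁴
Total I = 529 248 890 mm⁴.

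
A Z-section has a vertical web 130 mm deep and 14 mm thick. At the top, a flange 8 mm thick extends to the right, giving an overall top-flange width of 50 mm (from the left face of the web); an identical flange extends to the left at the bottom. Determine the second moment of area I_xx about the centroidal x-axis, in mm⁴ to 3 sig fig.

Split into non-overlapping primitives; take the origin at the lower-left of the bounding box.
Web: 14 × 130, A = 1 820 mm², y = 65 mm, Ī = 2 563 167 mm⁴.
Top flange (beyond web): 36 × 8, A = 288 mm², y = 126 mm, Ī = 1 536 mm⁴.
Bottom flange (beyond web): 36 × 8, A = 288 mm², y = 4 mm, Ī = 1 536 mm⁴.
Centroid: ȳ = ΣA·y / ΣA = 65 mm.
Transfer each piece to the centroidal x-axis using Ī + A·d² with d = y − 65:
  web: d = 0 mm → contributes +2 563 167 mm⁴
  top flange (beyond web): d = 61 mm → contributes +1 073 184 mm⁴
  bottom flange (beyond web): d = -61 mm → contributes +1 073 184 mm⁴
Total I = 4 709 535 mm⁴.

I_xx ≈ 4.71 × 10⁶ mm⁴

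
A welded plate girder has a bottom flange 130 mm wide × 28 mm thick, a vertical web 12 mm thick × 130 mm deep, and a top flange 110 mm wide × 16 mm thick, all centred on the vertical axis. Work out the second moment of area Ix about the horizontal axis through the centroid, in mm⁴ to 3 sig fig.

Ix ≈ 3.09 × 10⁷ mm⁴

Decompose the section into non-overlapping parts with the origin at the bottom-left of its bounding rectangle.
Bottom plate: 130 × 28, A = 3 640 mm², y = 14 mm, Ī = 237 813 mm⁴.
Web plate: 12 × 130, A = 1 560 mm², y = 93 mm, Ī = 2 197 000 mm⁴.
Top plate: 110 × 16, A = 1 760 mm², y = 166 mm, Ī = 37 547 mm⁴.
Centroid: ȳ = ΣA·y / ΣA = 70.144 mm.
Transfer each piece to the horizontal axis through the centroid using Ī + A·d² with d = y − 70.144:
  bottom plate: d = -56.144 mm → contributes +11 711 503 mm⁴
  web plate: d = 22.856 mm → contributes +3 011 962 mm⁴
  top plate: d = 95.856 mm → contributes +16 209 191 mm⁴
Total I = 30 932 656 mm⁴.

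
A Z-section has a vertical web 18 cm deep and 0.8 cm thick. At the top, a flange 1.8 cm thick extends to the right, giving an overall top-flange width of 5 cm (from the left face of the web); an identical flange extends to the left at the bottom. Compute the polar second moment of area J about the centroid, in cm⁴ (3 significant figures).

J ≈ 1500 cm⁴

Break the section into simple shapes (no overlaps), measuring from the bottom-left corner of the bounding box.
Web: 0.8 × 18, A = 14.4 cm², y = 9 cm, Ī = 388.8 cm⁴.
Top flange (beyond web): 4.2 × 1.8, A = 7.56 cm², y = 17.1 cm, Ī = 2.0412 cm⁴.
Bottom flange (beyond web): 4.2 × 1.8, A = 7.56 cm², y = 0.9 cm, Ī = 2.0412 cm⁴.
Centroid: ȳ = ΣA·y / ΣA = 9 cm.
Transfer each piece to the centroidal x-axis using Ī + A·d² with d = y − 9:
  web: d = 0 cm → contributes +388.8 cm⁴
  top flange (beyond web): d = 8.1 cm → contributes +498.05 cm⁴
  bottom flange (beyond web): d = -8.1 cm → contributes +498.05 cm⁴
Total I = 1384.9 cm⁴.
For the y-axis: x̄ = 4.6 cm.
Repeating about the centroidal y-axis gives I_y = 117.49 cm⁴.
Polar second moment: J = I_x + I_y = 1502.4 cm⁴.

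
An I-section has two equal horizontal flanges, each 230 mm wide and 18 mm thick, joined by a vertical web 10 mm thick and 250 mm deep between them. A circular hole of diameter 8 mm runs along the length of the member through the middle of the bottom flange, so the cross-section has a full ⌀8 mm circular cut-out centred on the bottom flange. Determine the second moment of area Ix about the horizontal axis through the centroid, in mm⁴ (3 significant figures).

Treat the section as a set of non-overlapping primitives; coordinates are from the bounding-box lower-left.
Bottom flange: 230 × 18, A = 4 140 mm², y = 9 mm, Ī = 111 780 mm⁴.
Web: 10 × 250, A = 2 500 mm², y = 143 mm, Ī = 13 020 833 mm⁴.
Top flange: 230 × 18, A = 4 140 mm², y = 277 mm, Ī = 111 780 mm⁴.
Hole (subtracted): ⌀8, A = 50.265 mm², y = 9 mm, Ī = 201.06 mm⁴.
Centroid: ȳ = ΣA·y / ΣA = 143.63 mm.
Transfer each piece to the horizontal axis through the centroid using Ī + A·d² with d = y − 143.63:
  bottom flange: d = -134.63 mm → contributes +75 147 751 mm⁴
  web: d = -0.62775 mm → contributes +13 021 819 mm⁴
  top flange: d = 133.37 mm → contributes +73 754 752 mm⁴
  hole: d = -134.63 mm → contributes −911 244 mm⁴
Total I = 161 013 077 mm⁴.

Ix ≈ 1.61 × 10⁸ mm⁴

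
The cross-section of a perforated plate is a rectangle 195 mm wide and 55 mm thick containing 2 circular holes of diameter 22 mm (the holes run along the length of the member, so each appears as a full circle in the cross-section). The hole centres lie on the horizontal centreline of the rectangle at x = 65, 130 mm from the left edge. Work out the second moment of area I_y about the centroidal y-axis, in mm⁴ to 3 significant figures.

Treat the section as a set of non-overlapping primitives; coordinates are from the bounding-box lower-left.
Plate: 195 × 55, A = 10 725 mm², x = 97.5 mm, Ī = 33 984 844 mm⁴.
Hole 1 (subtracted): ⌀22, A = 380.13 mm², x = 65 mm, Ī = 11 499 mm⁴.
Hole 2 (subtracted): ⌀22, A = 380.13 mm², x = 130 mm, Ī = 11 499 mm⁴.
By symmetry the centroid is at mid-width, x̄ = 97.5 mm.
Transfer each piece to the centroidal y-axis using Ī + A·d² with d = x − 97.5:
  plate: d = 0 mm → contributes +33 984 844 mm⁴
  hole 1: d = -32.5 mm → contributes −413 014 mm⁴
  hole 2: d = 32.5 mm → contributes −413 014 mm⁴
Total I = 33 158 815 mm⁴.

I_y ≈ 3.32 × 10⁷ mm⁴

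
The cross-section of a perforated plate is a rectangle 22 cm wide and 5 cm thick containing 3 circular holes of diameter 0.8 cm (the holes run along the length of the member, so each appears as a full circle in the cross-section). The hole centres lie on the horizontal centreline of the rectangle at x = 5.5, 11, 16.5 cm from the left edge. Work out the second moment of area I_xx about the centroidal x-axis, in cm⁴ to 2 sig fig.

Treat the section as a set of non-overlapping primitives; coordinates are from the bounding-box lower-left.
Plate: 22 × 5, A = 110 cm², y = 2.5 cm, Ī = 229.2 cm⁴.
Hole 1 (subtracted): ⌀0.8, A = 0.5027 cm², y = 2.5 cm, Ī = 0.02011 cm⁴.
Hole 2 (subtracted): ⌀0.8, A = 0.5027 cm², y = 2.5 cm, Ī = 0.02011 cm⁴.
Hole 3 (subtracted): ⌀0.8, A = 0.5027 cm², y = 2.5 cm, Ī = 0.02011 cm⁴.
By symmetry the centroid is at mid-height, ȳ = 2.5 cm.
All pieces are centred on the centroidal x-axis, so I = ΣĪ (holes subtracted) = 229.1 cm⁴.

I_xx ≈ 230 cm⁴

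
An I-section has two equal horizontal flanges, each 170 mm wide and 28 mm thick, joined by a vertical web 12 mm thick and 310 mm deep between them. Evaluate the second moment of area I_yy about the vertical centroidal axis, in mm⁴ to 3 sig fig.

Treat the section as a set of non-overlapping primitives; coordinates are from the bounding-box lower-left.
Bottom flange: 170 × 28, A = 4 760 mm², x = 85 mm, Ī = 11 463 667 mm⁴.
Web: 12 × 310, A = 3 720 mm², x = 85 mm, Ī = 44 640 mm⁴.
Top flange: 170 × 28, A = 4 760 mm², x = 85 mm, Ī = 11 463 667 mm⁴.
By symmetry the centroid is at mid-width, x̄ = 85 mm.
All pieces are centred on the vertical centroidal axis, so I = ΣĪ = 22 971 973 mm⁴.

I_yy ≈ 2.30 × 10⁷ mm⁴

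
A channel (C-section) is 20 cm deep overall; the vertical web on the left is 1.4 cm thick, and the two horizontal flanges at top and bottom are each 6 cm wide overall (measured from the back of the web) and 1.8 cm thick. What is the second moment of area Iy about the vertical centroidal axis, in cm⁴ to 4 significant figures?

Iy ≈ 127.4 cm⁴

Split into non-overlapping primitives; take the origin at the lower-left of the bounding box.
Web: 1.4 × 20, A = 28 cm², x = 0.7 cm, Ī = 4.57333 cm⁴.
Top flange (beyond web): 4.6 × 1.8, A = 8.28 cm², x = 3.7 cm, Ī = 14.6004 cm⁴.
Bottom flange (beyond web): 4.6 × 1.8, A = 8.28 cm², x = 3.7 cm, Ī = 14.6004 cm⁴.
Centroid: x̄ = ΣA·x / ΣA = 1.8149 cm.
Transfer each piece to the vertical centroidal axis using Ī + A·d² with d = x − 1.8149:
  web: d = -1.1149 cm → contributes +39.3775 cm⁴
  top flange (beyond web): d = 1.8851 cm → contributes +44.0242 cm⁴
  bottom flange (beyond web): d = 1.8851 cm → contributes +44.0242 cm⁴
Total I = 127.426 cm⁴.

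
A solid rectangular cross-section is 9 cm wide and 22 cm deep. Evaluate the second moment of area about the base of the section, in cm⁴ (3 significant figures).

The section: 9 × 22, A = 198 cm², y = 11 cm, Ī = 7 986 cm⁴.
Transfer it to the bottom edge using Ī + A·d² with d = y − 0:
  the section: d = 11 cm → contributes +31 944 cm⁴
Total I = 31 944 cm⁴.

I_base ≈ 3.19 × 10⁴ cm⁴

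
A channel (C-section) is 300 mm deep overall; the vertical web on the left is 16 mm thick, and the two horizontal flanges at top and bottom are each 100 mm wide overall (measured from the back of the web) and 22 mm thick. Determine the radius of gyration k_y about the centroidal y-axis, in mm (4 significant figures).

k_y ≈ 29.70 mm

Break the section into simple shapes (no overlaps), measuring from the bottom-left corner of the bounding box.
Web: 16 × 300, A = 4 800 mm², x = 8 mm, Ī = 102 400 mm⁴.
Top flange (beyond web): 84 × 22, A = 1 848 mm², x = 58 mm, Ī = 1 086 624 mm⁴.
Bottom flange (beyond web): 84 × 22, A = 1 848 mm², x = 58 mm, Ī = 1 086 624 mm⁴.
Centroid: x̄ = ΣA·x / ΣA = 29.7514 mm.
Transfer each piece to the centroidal y-axis using Ī + A·d² with d = x − 29.7514:
  web: d = -21.7514 mm → contributes +2 373 395 mm⁴
  top flange (beyond web): d = 28.2486 mm → contributes +2 561 296 mm⁴
  bottom flange (beyond web): d = 28.2486 mm → contributes +2 561 296 mm⁴
Total I = 7 495 987 mm⁴.
Radius of gyration: k = √(I/A) = √(7 495 987 / 8 496) = 29.7035 mm.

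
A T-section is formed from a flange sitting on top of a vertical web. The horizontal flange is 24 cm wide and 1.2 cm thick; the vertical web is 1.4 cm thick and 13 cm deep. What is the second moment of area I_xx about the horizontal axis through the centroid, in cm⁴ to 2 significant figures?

Treat the section as a set of non-overlapping primitives; coordinates are from the bounding-box lower-left.
Flange: 24 × 1.2, A = 28.8 cm², y = 13.6 cm, Ī = 3.456 cm⁴.
Web: 1.4 × 13, A = 18.2 cm², y = 6.5 cm, Ī = 256.3 cm⁴.
Centroid: ȳ = ΣA·y / ΣA = 10.85 cm.
Transfer each piece to the horizontal axis through the centroid using Ī + A·d² with d = y − 10.85:
  flange: d = 2.749 cm → contributes +221.2 cm⁴
  web: d = -4.351 cm → contributes +600.8 cm⁴
Total I = 822 cm⁴.

I_xx ≈ 820 cm⁴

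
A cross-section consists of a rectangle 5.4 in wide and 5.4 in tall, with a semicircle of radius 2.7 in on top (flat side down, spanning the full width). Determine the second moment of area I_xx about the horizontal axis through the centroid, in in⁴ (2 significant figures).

Treat the section as a set of non-overlapping primitives; coordinates are from the bounding-box lower-left.
Rectangular body: 5.4 × 5.4, A = 29.16 in², y = 2.7 in, Ī = 70.86 in⁴.
Semicircular cap: semicircle r = 2.7, A = 11.45 in², y = 6.546 in, Ī = 5.833 in⁴.
Centroid: ȳ = ΣA·y / ΣA = 3.784 in.
Transfer each piece to the horizontal axis through the centroid using Ī + A·d² with d = y − 3.784:
  rectangular body: d = -1.084 in → contributes +105.2 in⁴
  semicircular cap: d = 2.761 in → contributes +93.16 in⁴
Total I = 198.3 in⁴.

I_xx ≈ 200 in⁴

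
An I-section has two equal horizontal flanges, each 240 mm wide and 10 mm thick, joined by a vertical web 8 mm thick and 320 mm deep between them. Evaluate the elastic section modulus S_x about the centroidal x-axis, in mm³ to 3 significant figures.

Split into non-overlapping primitives; take the origin at the lower-left of the bounding box.
Bottom flange: 240 × 10, A = 2 400 mm², y = 5 mm, Ī = 20 000 mm⁴.
Web: 8 × 320, A = 2 560 mm², y = 170 mm, Ī = 21 845 333 mm⁴.
Top flange: 240 × 10, A = 2 400 mm², y = 335 mm, Ī = 20 000 mm⁴.
By symmetry the centroid is at mid-height, ȳ = 170 mm.
Transfer each piece to the centroidal x-axis using Ī + A·d² with d = y − 170:
  bottom flange: d = -165 mm → contributes +65 360 000 mm⁴
  web: d = 0 mm → contributes +21 845 333 mm⁴
  top flange: d = 165 mm → contributes +65 360 000 mm⁴
Total I = 152 565 333 mm⁴.
Extreme fibre distance c = 170 mm; S = I/c = 897 443 mm³.

S_x ≈ 8.97 × 10⁵ mm³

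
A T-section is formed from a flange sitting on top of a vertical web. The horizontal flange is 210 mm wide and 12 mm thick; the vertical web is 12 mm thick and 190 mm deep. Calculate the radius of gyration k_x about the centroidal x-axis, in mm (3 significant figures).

k_x ≈ 63.1 mm

Decompose the section into non-overlapping parts with the origin at the bottom-left of its bounding rectangle.
Flange: 210 × 12, A = 2 520 mm², y = 196 mm, Ī = 30 240 mm⁴.
Web: 12 × 190, A = 2 280 mm², y = 95 mm, Ī = 6 859 000 mm⁴.
Centroid: ȳ = ΣA·y / ΣA = 148.03 mm.
Transfer each piece to the centroidal x-axis using Ī + A·d² with d = y − 148.03:
  flange: d = 47.975 mm → contributes +5 830 274 mm⁴
  web: d = -53.025 mm → contributes +13 269 563 mm⁴
Total I = 19 099 837 mm⁴.
Radius of gyration: k = √(I/A) = √(19 099 837 / 4 800) = 63.08 mm.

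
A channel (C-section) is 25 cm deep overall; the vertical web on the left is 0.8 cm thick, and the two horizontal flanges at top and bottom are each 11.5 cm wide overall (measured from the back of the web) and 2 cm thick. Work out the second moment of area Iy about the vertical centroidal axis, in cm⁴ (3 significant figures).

Iy ≈ 860 cm⁴

Split into non-overlapping primitives; take the origin at the lower-left of the bounding box.
Web: 0.8 × 25, A = 20 cm², x = 0.4 cm, Ī = 1.0667 cm⁴.
Top flange (beyond web): 10.7 × 2, A = 21.4 cm², x = 6.15 cm, Ī = 204.17 cm⁴.
Bottom flange (beyond web): 10.7 × 2, A = 21.4 cm², x = 6.15 cm, Ī = 204.17 cm⁴.
Centroid: x̄ = ΣA·x / ΣA = 4.3188 cm.
Transfer each piece to the vertical centroidal axis using Ī + A·d² with d = x − 4.3188:
  web: d = -3.9188 cm → contributes +308.2 cm⁴
  top flange (beyond web): d = 1.8312 cm → contributes +275.94 cm⁴
  bottom flange (beyond web): d = 1.8312 cm → contributes +275.94 cm⁴
Total I = 860.08 cm⁴.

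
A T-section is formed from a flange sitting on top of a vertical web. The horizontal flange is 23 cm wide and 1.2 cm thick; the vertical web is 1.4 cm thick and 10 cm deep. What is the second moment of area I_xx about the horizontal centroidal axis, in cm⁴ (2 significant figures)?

Treat the section as a set of non-overlapping primitives; coordinates are from the bounding-box lower-left.
Flange: 23 × 1.2, A = 27.6 cm², y = 10.6 cm, Ī = 3.312 cm⁴.
Web: 1.4 × 10, A = 14 cm², y = 5 cm, Ī = 116.7 cm⁴.
Centroid: ȳ = ΣA·y / ΣA = 8.715 cm.
Transfer each piece to the horizontal centroidal axis using Ī + A·d² with d = y − 8.715:
  flange: d = 1.885 cm → contributes +101.3 cm⁴
  web: d = -3.715 cm → contributes +309.9 cm⁴
Total I = 411.3 cm⁴.

I_xx ≈ 410 cm⁴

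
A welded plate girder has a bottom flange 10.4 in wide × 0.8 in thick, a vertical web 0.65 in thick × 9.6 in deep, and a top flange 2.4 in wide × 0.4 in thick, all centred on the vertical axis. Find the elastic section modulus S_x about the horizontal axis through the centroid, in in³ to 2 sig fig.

S_x ≈ 26 in³

Treat the section as a set of non-overlapping primitives; coordinates are from the bounding-box lower-left.
Bottom plate: 10.4 × 0.8, A = 8.32 in², y = 0.4 in, Ī = 0.4437 in⁴.
Web plate: 0.65 × 9.6, A = 6.24 in², y = 5.6 in, Ī = 47.92 in⁴.
Top plate: 2.4 × 0.4, A = 0.96 in², y = 10.6 in, Ī = 0.0128 in⁴.
Centroid: ȳ = ΣA·y / ΣA = 3.122 in.
Transfer each piece to the horizontal axis through the centroid using Ī + A·d² with d = y − 3.122:
  bottom plate: d = -2.722 in → contributes +62.07 in⁴
  web plate: d = 2.478 in → contributes +86.25 in⁴
  top plate: d = 7.478 in → contributes +53.7 in⁴
Total I = 202 in⁴.
Extreme fibre distance c = 7.678 in; S = I/c = 26.31 in³.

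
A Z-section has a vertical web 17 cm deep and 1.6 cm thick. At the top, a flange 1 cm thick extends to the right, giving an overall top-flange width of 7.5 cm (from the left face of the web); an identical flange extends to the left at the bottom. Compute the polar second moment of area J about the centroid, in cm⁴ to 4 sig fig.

Break the section into simple shapes (no overlaps), measuring from the bottom-left corner of the bounding box.
Web: 1.6 × 17, A = 27.2 cm², y = 8.5 cm, Ī = 655.067 cm⁴.
Top flange (beyond web): 5.9 × 1, A = 5.9 cm², y = 16.5 cm, Ī = 0.491667 cm⁴.
Bottom flange (beyond web): 5.9 × 1, A = 5.9 cm², y = 0.5 cm, Ī = 0.491667 cm⁴.
Centroid: ȳ = ΣA·y / ΣA = 8.5 cm.
Transfer each piece to the centroidal x-axis using Ī + A·d² with d = y − 8.5:
  web: d = 0 cm → contributes +655.067 cm⁴
  top flange (beyond web): d = 8 cm → contributes +378.092 cm⁴
  bottom flange (beyond web): d = -8 cm → contributes +378.092 cm⁴
Total I = 1411.25 cm⁴.
For the y-axis: x̄ = 6.7 cm.
Repeating about the centroidal y-axis gives I_y = 205.97 cm⁴.
Polar second moment: J = I_x + I_y = 1617.22 cm⁴.

J ≈ 1617 cm⁴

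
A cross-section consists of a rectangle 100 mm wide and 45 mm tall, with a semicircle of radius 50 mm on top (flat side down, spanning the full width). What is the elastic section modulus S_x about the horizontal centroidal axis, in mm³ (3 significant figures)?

S_x ≈ 1.05 × 10⁵ mm³

Split into non-overlapping primitives; take the origin at the lower-left of the bounding box.
Rectangular body: 100 × 45, A = 4 500 mm², y = 22.5 mm, Ī = 759 375 mm⁴.
Semicircular cap: semicircle r = 50, A = 3 927 mm², y = 66.221 mm, Ī = 685 981 mm⁴.
Centroid: ȳ = ΣA·y / ΣA = 42.874 mm.
Transfer each piece to the horizontal centroidal axis using Ī + A·d² with d = y − 42.874:
  rectangular body: d = -20.374 mm → contributes +2 627 305 mm⁴
  semicircular cap: d = 23.347 mm → contributes +2 826 471 mm⁴
Total I = 5 453 777 mm⁴.
Extreme fibre distance c = 52.126 mm; S = I/c = 104 627 mm³.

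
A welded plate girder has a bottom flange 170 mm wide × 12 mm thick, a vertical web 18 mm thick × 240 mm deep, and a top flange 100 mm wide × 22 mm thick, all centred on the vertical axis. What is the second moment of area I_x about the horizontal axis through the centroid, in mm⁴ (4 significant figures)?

I_x ≈ 9.088 × 10⁷ mm⁴

Treat the section as a set of non-overlapping primitives; coordinates are from the bounding-box lower-left.
Bottom plate: 170 × 12, A = 2 040 mm², y = 6 mm, Ī = 24 480 mm⁴.
Web plate: 18 × 240, A = 4 320 mm², y = 132 mm, Ī = 20 736 000 mm⁴.
Top plate: 100 × 22, A = 2 200 mm², y = 263 mm, Ī = 88733.3 mm⁴.
Centroid: ȳ = ΣA·y / ΣA = 135.64 mm.
Transfer each piece to the horizontal axis through the centroid using Ī + A·d² with d = y − 135.64:
  bottom plate: d = -129.64 mm → contributes +34 309 899 mm⁴
  web plate: d = -3.64019 mm → contributes +20 793 244 mm⁴
  top plate: d = 127.36 mm → contributes +35 773 882 mm⁴
Total I = 90 877 025 mm⁴.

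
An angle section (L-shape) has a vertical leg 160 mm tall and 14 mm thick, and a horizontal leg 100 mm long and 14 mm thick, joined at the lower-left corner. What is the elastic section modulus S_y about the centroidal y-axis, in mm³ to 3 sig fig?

S_y ≈ 3.62 × 10⁴ mm³

Decompose the section into non-overlapping parts with the origin at the bottom-left of its bounding rectangle.
Vertical leg: 14 × 160, A = 2 240 mm², x = 7 mm, Ī = 36 587 mm⁴.
Horizontal leg (remainder): 86 × 14, A = 1 204 mm², x = 57 mm, Ī = 742 065 mm⁴.
Centroid: x̄ = ΣA·x / ΣA = 24.48 mm.
Transfer each piece to the centroidal y-axis using Ī + A·d² with d = x − 24.48:
  vertical leg: d = -17.48 mm → contributes +720 994 mm⁴
  horizontal leg (remainder): d = 32.52 mm → contributes +2 015 381 mm⁴
Total I = 2 736 376 mm⁴.
Extreme fibre distance c = 75.52 mm; S = I/c = 36 234 mm³.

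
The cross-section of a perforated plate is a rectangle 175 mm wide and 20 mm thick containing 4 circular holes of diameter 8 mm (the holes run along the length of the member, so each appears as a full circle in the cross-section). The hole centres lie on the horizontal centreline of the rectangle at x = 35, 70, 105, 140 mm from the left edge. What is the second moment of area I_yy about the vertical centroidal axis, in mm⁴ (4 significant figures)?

Split into non-overlapping primitives; take the origin at the lower-left of the bounding box.
Plate: 175 × 20, A = 3 500 mm², x = 87.5 mm, Ī = 8 932 292 mm⁴.
Hole 1 (subtracted): ⌀8, A = 50.2655 mm², x = 35 mm, Ī = 201.062 mm⁴.
Hole 2 (subtracted): ⌀8, A = 50.2655 mm², x = 70 mm, Ī = 201.062 mm⁴.
Hole 3 (subtracted): ⌀8, A = 50.2655 mm², x = 105 mm, Ī = 201.062 mm⁴.
Hole 4 (subtracted): ⌀8, A = 50.2655 mm², x = 140 mm, Ī = 201.062 mm⁴.
By symmetry the centroid is at mid-width, x̄ = 87.5 mm.
Transfer each piece to the vertical centroidal axis using Ī + A·d² with d = x − 87.5:
  plate: d = 0 mm → contributes +8 932 292 mm⁴
  hole 1: d = -52.5 mm → contributes −138 745 mm⁴
  hole 2: d = -17.5 mm → contributes −15594.9 mm⁴
  hole 3: d = 17.5 mm → contributes −15594.9 mm⁴
  hole 4: d = 52.5 mm → contributes −138 745 mm⁴
Total I = 8 623 611 mm⁴.

I_yy ≈ 8.624 × 10⁶ mm⁴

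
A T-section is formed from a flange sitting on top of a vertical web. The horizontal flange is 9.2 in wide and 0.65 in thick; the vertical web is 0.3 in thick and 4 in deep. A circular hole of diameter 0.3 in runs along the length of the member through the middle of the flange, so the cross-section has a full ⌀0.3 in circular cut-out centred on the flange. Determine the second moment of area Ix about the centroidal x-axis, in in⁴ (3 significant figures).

Split into non-overlapping primitives; take the origin at the lower-left of the bounding box.
Flange: 9.2 × 0.65, A = 5.98 in², y = 4.325 in, Ī = 0.21055 in⁴.
Web: 0.3 × 4, A = 1.2 in², y = 2 in, Ī = 1.6 in⁴.
Hole (subtracted): ⌀0.3, A = 0.070686 in², y = 4.325 in, Ī = 0.00039761 in⁴.
Centroid: ȳ = ΣA·y / ΣA = 3.9326 in.
Transfer each piece to the centroidal x-axis using Ī + A·d² with d = y − 3.9326:
  flange: d = 0.39244 in → contributes +1.1315 in⁴
  web: d = -1.9326 in → contributes +6.0817 in⁴
  hole: d = 0.39244 in → contributes −0.011284 in⁴
Total I = 7.202 in⁴.

Ix ≈ 7.20 in⁴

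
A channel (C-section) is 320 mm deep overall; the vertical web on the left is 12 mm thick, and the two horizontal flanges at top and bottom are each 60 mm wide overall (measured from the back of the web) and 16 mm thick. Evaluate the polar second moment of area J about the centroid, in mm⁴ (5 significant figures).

J ≈ 6.9617 × 10⁷ mm⁴

Treat the section as a set of non-overlapping primitives; coordinates are from the bounding-box lower-left.
Web: 12 × 320, A = 3 840 mm², y = 160 mm, Ī = 32 768 000 mm⁴.
Top flange (beyond web): 48 × 16, A = 768 mm², y = 312 mm, Ī = 16 384 mm⁴.
Bottom flange (beyond web): 48 × 16, A = 768 mm², y = 8 mm, Ī = 16 384 mm⁴.
By symmetry the centroid is at mid-height, ȳ = 160 mm.
Transfer each piece to the centroidal x-axis using Ī + A·d² with d = y − 160:
  web: d = 0 mm → contributes +32 768 000 mm⁴
  top flange (beyond web): d = 152 mm → contributes +17 760 256 mm⁴
  bottom flange (beyond web): d = -152 mm → contributes +17 760 256 mm⁴
Total I = 68 288 512 mm⁴.
For the y-axis: x̄ = 14.57143 mm.
Repeating about the centroidal y-axis gives I_y = 1 328 421 mm⁴.
Polar second moment: J = I_x + I_y = 69 616 933 mm⁴.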